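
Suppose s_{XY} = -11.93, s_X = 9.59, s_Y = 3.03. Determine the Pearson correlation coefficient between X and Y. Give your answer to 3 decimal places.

r = Cov(X,Y) / (s_X · s_Y) = -11.93 / (9.59 × 3.03)
  = -11.93 / 29.0577 ≈ -0.411

-0.411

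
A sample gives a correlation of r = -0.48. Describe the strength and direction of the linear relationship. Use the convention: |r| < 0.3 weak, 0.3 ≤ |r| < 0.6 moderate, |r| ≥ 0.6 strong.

r = -0.48 < 0 so the relationship is negative.
|r| = 0.48, which falls in the moderate range.

moderate negative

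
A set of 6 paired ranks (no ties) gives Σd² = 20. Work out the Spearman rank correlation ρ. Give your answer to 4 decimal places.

ρ = 1 − 6Σd² / [n(n²−1)] = 1 − 6×20 / (6×35)
  = 1 − 120/210 = 1 − 0.57143 ≈ 0.4286

0.4286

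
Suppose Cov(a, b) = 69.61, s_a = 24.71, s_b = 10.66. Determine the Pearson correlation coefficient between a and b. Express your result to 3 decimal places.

0.264

r = Cov(a,b) / (s_a · s_b) = 69.61 / (24.71 × 10.66)
  = 69.61 / 263.4086 ≈ 0.264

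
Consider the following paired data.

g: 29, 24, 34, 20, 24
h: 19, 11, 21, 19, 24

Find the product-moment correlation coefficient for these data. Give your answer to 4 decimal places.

n = 5, Σg = 131, Σh = 94, Σg² = 3549, Σh² = 1860, Σgh = 2485
nΣgh − ΣgΣh = 12425 − 12314 = 111
nΣg² − (Σg)² = 17745 − 17161 = 584; nΣh² − (Σh)² = 9300 − 8836 = 464
r = 111 / √(584 × 464) = 111 / 520.5536 ≈ 0.2132

0.2132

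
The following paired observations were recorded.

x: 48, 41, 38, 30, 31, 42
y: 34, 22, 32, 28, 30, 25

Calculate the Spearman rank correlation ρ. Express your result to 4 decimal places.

Rank x: 6, 4, 3, 1, 2, 5
Rank y: 6, 1, 5, 3, 4, 2
d = rank(x) − rank(y): 0, 3, -2, -2, -2, 3; Σd² = 30
ρ = 1 − 6Σd² / [n(n²−1)] = 1 − 6×30 / (6×35) = 1 − 180/210 ≈ 0.1429

0.1429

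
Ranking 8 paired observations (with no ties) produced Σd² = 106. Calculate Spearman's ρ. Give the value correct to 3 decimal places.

ρ = 1 − 6Σd² / [n(n²−1)] = 1 − 6×106 / (8×63)
  = 1 − 636/504 = 1 − 1.2619 ≈ -0.262

-0.262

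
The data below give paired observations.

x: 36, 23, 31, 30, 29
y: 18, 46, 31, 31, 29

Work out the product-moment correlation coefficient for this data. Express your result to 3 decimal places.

-0.974

n = 5, Σx = 149, Σy = 155, Σx² = 4527, Σy² = 5203, Σxy = 4438
nΣxy − ΣxΣy = 22190 − 23095 = -905
nΣx² − (Σx)² = 22635 − 22201 = 434; nΣy² − (Σy)² = 26015 − 24025 = 1990
r = -905 / √(434 × 1990) = -905 / 929.3331 ≈ -0.974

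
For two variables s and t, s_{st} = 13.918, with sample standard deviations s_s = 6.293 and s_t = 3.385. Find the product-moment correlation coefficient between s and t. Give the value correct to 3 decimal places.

r = Cov(s,t) / (s_s · s_t) = 13.918 / (6.293 × 3.385)
  = 13.918 / 21.3018 ≈ 0.653

0.653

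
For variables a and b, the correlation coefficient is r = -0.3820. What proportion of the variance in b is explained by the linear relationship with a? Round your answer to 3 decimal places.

0.146

r² = (-0.3820)² = 0.146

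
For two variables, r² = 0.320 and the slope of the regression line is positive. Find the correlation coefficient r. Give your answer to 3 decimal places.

|r| = √0.320 = 0.566
The association is positive, so r = 0.566.

0.566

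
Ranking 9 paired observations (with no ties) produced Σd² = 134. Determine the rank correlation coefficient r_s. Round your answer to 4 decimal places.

-0.1167

ρ = 1 − 6Σd² / [n(n²−1)] = 1 − 6×134 / (9×80)
  = 1 − 804/720 = 1 − 1.11667 ≈ -0.1167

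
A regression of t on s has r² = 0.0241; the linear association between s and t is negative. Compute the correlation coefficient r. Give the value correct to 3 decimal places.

|r| = √0.0241 = 0.155
The association is negative, so r = −0.155.

-0.155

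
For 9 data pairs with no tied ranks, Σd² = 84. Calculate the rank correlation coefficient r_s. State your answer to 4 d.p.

0.3000

ρ = 1 − 6Σd² / [n(n²−1)] = 1 − 6×84 / (9×80)
  = 1 − 504/720 = 1 − 0.70000 ≈ 0.3000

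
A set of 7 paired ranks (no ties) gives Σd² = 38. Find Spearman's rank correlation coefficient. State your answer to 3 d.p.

ρ = 1 − 6Σd² / [n(n²−1)] = 1 − 6×38 / (7×48)
  = 1 − 228/336 = 1 − 0.6786 ≈ 0.321

0.321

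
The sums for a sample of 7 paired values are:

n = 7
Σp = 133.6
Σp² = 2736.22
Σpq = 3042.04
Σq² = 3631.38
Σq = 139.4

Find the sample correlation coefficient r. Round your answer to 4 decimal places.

0.9555

r = (nΣpq − ΣpΣq) / √[(nΣp² − (Σp)²)(nΣq² − (Σq)²)]
Numerator: 7×3042.04 − 133.6×139.4 = 2670.44
Denominator: √[(19153.54 − 17848.96)(25419.66 − 19432.36)] = √[1304.58 × 5987.3] = 2794.8009
r = 2670.44 / 2794.8009 ≈ 0.9555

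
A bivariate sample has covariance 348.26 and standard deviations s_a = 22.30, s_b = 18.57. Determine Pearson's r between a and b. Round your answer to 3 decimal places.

0.841

r = Cov(a,b) / (s_a · s_b) = 348.26 / (22.30 × 18.57)
  = 348.26 / 414.1110 ≈ 0.841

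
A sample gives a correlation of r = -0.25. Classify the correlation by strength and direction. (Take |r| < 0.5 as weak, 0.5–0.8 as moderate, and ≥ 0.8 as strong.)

r = -0.25 < 0 so the relationship is negative.
|r| = 0.25, which falls in the weak range.

weak negative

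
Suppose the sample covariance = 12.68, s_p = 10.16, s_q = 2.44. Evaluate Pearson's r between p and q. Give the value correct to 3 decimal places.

0.511

r = Cov(p,q) / (s_p · s_q) = 12.68 / (10.16 × 2.44)
  = 12.68 / 24.7904 ≈ 0.511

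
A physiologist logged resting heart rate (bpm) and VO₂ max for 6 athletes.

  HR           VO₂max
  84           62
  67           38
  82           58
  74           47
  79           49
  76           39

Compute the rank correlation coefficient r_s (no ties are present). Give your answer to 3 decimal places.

0.943

Rank HR: 6, 1, 5, 2, 4, 3
Rank VO₂max: 6, 1, 5, 3, 4, 2
d = rank(HR) − rank(VO₂max): 0, 0, 0, -1, 0, 1; Σd² = 2
ρ = 1 − 6Σd² / [n(n²−1)] = 1 − 6×2 / (6×35) = 1 − 12/210 ≈ 0.943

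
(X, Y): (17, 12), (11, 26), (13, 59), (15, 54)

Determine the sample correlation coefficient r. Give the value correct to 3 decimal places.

n = 4, ΣX = 56, ΣY = 151, ΣX² = 804, ΣY² = 7217, ΣXY = 2067
nΣXY − ΣXΣY = 8268 − 8456 = -188
nΣX² − (ΣX)² = 3216 − 3136 = 80; nΣY² − (ΣY)² = 28868 − 22801 = 6067
r = -188 / √(80 × 6067) = -188 / 696.6778 ≈ -0.270

-0.270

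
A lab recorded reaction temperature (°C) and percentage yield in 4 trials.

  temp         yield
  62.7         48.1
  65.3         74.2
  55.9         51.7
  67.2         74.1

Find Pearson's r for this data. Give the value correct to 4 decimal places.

0.7486

n = 4, Σx = 251.1, Σy = 248.1, Σx² = 15836.03, Σy² = 15982.95, Σxy = 15730.68
nΣxy − ΣxΣy = 62922.72 − 62297.91 = 624.81
nΣx² − (Σx)² = 63344.12 − 63051.21 = 292.91; nΣy² − (Σy)² = 63931.8 − 61553.61 = 2378.19
r = 624.81 / √(292.91 × 2378.19) = 624.81 / 834.6230 ≈ 0.7486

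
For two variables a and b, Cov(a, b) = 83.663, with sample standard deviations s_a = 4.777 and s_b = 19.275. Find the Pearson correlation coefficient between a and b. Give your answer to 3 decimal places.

0.909

r = Cov(a,b) / (s_a · s_b) = 83.663 / (4.777 × 19.275)
  = 83.663 / 92.0767 ≈ 0.909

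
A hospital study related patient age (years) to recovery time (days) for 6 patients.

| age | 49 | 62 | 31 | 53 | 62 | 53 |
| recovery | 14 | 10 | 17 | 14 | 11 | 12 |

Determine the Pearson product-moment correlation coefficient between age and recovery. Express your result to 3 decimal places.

n = 6, Σx = 310, Σy = 78, Σx² = 16668, Σy² = 1046, Σxy = 3893
nΣxy − ΣxΣy = 23358 − 24180 = -822
nΣx² − (Σx)² = 100008 − 96100 = 3908; nΣy² − (Σy)² = 6276 − 6084 = 192
r = -822 / √(3908 × 192) = -822 / 866.2194 ≈ -0.949

-0.949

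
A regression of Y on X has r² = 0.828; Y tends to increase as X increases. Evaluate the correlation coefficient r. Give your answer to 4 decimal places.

|r| = √0.828 = 0.9099
The association is positive, so r = 0.9099.

0.9099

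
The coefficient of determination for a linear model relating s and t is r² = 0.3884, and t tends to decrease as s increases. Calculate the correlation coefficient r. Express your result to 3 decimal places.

-0.623

|r| = √0.3884 = 0.623
The association is negative, so r = −0.623.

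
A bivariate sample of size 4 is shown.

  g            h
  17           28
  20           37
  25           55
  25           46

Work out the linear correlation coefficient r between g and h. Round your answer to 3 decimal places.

0.948

n = 4, Σg = 87, Σh = 166, Σg² = 1939, Σh² = 7294, Σgh = 3741
nΣgh − ΣgΣh = 14964 − 14442 = 522
nΣg² − (Σg)² = 7756 − 7569 = 187; nΣh² − (Σh)² = 29176 − 27556 = 1620
r = 522 / √(187 × 1620) = 522 / 550.3999 ≈ 0.948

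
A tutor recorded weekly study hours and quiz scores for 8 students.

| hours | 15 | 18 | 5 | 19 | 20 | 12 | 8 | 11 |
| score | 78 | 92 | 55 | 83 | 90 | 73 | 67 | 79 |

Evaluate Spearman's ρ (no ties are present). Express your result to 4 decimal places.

0.8571

Rank hours: 5, 6, 1, 7, 8, 4, 2, 3
Rank score: 4, 8, 1, 6, 7, 3, 2, 5
d = rank(hours) − rank(score): 1, -2, 0, 1, 1, 1, 0, -2; Σd² = 12
ρ = 1 − 6Σd² / [n(n²−1)] = 1 − 6×12 / (8×63) = 1 − 72/504 ≈ 0.8571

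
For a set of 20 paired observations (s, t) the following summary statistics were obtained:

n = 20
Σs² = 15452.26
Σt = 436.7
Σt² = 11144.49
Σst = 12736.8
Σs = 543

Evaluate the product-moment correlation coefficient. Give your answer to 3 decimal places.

r = (nΣst − ΣsΣt) / √[(nΣs² − (Σs)²)(nΣt² − (Σt)²)]
Numerator: 20×12736.8 − 543×436.7 = 17607.9
Denominator: √[(309045.2 − 294849)(222889.8 − 190706.89)] = √[14196.2 × 32182.91] = 21374.6351
r = 17607.9 / 21374.6351 ≈ 0.824

0.824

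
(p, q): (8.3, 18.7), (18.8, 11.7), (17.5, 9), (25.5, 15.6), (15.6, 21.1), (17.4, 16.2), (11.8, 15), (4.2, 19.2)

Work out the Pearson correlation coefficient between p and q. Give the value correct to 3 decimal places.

n = 8, Σp = 119.1, Σq = 126.5, Σp² = 2081.83, Σq² = 2112.23, Σpq = 1799.15
nΣpq − ΣpΣq = 14393.2 − 15066.15 = -672.95
nΣp² − (Σp)² = 16654.64 − 14184.81 = 2469.83; nΣq² − (Σq)² = 16897.84 − 16002.25 = 895.59
r = -672.95 / √(2469.83 × 895.59) = -672.95 / 1487.2643 ≈ -0.452

-0.452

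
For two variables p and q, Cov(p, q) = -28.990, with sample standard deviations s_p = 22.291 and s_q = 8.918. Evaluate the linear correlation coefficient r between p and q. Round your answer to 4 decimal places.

-0.1458

r = Cov(p,q) / (s_p · s_q) = -28.990 / (22.291 × 8.918)
  = -28.990 / 198.7911 ≈ -0.1458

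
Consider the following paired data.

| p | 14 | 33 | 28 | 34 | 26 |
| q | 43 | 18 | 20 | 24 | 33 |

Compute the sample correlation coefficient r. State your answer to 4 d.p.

n = 5, Σp = 135, Σq = 138, Σp² = 3901, Σq² = 4238, Σpq = 3430
nΣpq − ΣpΣq = 17150 − 18630 = -1480
nΣp² − (Σp)² = 19505 − 18225 = 1280; nΣq² − (Σq)² = 21190 − 19044 = 2146
r = -1480 / √(1280 × 2146) = -1480 / 1657.3714 ≈ -0.8930

-0.8930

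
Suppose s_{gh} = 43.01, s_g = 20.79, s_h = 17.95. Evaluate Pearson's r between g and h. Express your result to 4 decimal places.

r = Cov(g,h) / (s_g · s_h) = 43.01 / (20.79 × 17.95)
  = 43.01 / 373.1805 ≈ 0.1153

0.1153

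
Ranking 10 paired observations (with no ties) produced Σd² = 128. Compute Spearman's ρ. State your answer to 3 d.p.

ρ = 1 − 6Σd² / [n(n²−1)] = 1 − 6×128 / (10×99)
  = 1 − 768/990 = 1 − 0.7758 ≈ 0.224

0.224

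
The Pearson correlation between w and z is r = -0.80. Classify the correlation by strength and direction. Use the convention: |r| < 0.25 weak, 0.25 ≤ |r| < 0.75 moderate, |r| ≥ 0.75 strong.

r = -0.80 < 0 so the relationship is negative.
|r| = 0.80, which falls in the strong range.

strong negative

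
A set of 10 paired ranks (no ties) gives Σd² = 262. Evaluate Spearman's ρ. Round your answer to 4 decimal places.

-0.5879

ρ = 1 − 6Σd² / [n(n²−1)] = 1 − 6×262 / (10×99)
  = 1 − 1572/990 = 1 − 1.58788 ≈ -0.5879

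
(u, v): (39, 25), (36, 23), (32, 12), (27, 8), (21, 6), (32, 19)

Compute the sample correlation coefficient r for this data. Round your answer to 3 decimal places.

n = 6, Σu = 187, Σv = 93, Σu² = 6035, Σv² = 1759, Σuv = 3137
nΣuv − ΣuΣv = 18822 − 17391 = 1431
nΣu² − (Σu)² = 36210 − 34969 = 1241; nΣv² − (Σv)² = 10554 − 8649 = 1905
r = 1431 / √(1241 × 1905) = 1431 / 1537.5646 ≈ 0.931

0.931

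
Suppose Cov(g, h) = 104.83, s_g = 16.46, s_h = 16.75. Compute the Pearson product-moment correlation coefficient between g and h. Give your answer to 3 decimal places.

0.380

r = Cov(g,h) / (s_g · s_h) = 104.83 / (16.46 × 16.75)
  = 104.83 / 275.7050 ≈ 0.380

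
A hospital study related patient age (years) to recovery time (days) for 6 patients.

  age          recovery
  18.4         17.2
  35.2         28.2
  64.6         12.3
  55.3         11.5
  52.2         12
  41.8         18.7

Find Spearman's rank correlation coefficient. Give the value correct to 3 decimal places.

Rank age: 1, 2, 6, 5, 4, 3
Rank recovery: 4, 6, 3, 1, 2, 5
d = rank(age) − rank(recovery): -3, -4, 3, 4, 2, -2; Σd² = 58
ρ = 1 − 6Σd² / [n(n²−1)] = 1 − 6×58 / (6×35) = 1 − 348/210 ≈ -0.657

-0.657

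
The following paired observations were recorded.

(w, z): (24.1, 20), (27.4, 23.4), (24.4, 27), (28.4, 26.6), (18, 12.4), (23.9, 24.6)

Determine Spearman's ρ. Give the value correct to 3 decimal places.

0.600

Rank w: 3, 5, 4, 6, 1, 2
Rank z: 2, 3, 6, 5, 1, 4
d = rank(w) − rank(z): 1, 2, -2, 1, 0, -2; Σd² = 14
ρ = 1 − 6Σd² / [n(n²−1)] = 1 − 6×14 / (6×35) = 1 − 84/210 ≈ 0.600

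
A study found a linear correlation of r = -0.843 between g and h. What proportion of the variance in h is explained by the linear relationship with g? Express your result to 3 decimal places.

r² = (-0.843)² = 0.711

0.711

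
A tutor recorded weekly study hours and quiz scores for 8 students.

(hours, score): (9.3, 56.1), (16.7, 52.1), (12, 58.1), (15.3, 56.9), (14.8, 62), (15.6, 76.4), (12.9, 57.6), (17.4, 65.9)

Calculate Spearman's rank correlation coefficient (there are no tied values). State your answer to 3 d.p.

Rank hours: 1, 7, 2, 5, 4, 6, 3, 8
Rank score: 2, 1, 5, 3, 6, 8, 4, 7
d = rank(hours) − rank(score): -1, 6, -3, 2, -2, -2, -1, 1; Σd² = 60
ρ = 1 − 6Σd² / [n(n²−1)] = 1 − 6×60 / (8×63) = 1 − 360/504 ≈ 0.286

0.286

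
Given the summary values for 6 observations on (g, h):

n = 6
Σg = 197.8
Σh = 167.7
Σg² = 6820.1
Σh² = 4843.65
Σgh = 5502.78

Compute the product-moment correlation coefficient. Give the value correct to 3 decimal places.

r = (nΣgh − ΣgΣh) / √[(nΣg² − (Σg)²)(nΣh² − (Σh)²)]
Numerator: 6×5502.78 − 197.8×167.7 = -154.38
Denominator: √[(40920.6 − 39124.84)(29061.9 − 28123.29)] = √[1795.76 × 938.61] = 1298.2751
r = -154.38 / 1298.2751 ≈ -0.119

-0.119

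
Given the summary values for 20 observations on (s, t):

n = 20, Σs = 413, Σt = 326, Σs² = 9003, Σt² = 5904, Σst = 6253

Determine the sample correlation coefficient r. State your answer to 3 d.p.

-0.905

r = (nΣst − ΣsΣt) / √[(nΣs² − (Σs)²)(nΣt² − (Σt)²)]
Numerator: 20×6253 − 413×326 = -9578
Denominator: √[(180060 − 170569)(118080 − 106276)] = √[9491 × 11804] = 10584.5058
r = -9578 / 10584.5058 ≈ -0.905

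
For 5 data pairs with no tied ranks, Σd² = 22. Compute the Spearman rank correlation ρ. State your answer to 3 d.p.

-0.100

ρ = 1 − 6Σd² / [n(n²−1)] = 1 − 6×22 / (5×24)
  = 1 − 132/120 = 1 − 1.1000 ≈ -0.100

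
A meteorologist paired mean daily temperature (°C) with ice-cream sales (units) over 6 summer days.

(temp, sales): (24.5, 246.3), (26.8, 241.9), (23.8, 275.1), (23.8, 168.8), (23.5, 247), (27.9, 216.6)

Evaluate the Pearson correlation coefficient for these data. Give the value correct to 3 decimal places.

n = 6, Σx = 150.3, Σy = 1395.7, Σx² = 3782.03, Σy² = 331277.31, Σxy = 34929.73
nΣxy − ΣxΣy = 209578.38 − 209773.71 = -195.33
nΣx² − (Σx)² = 22692.18 − 22590.09 = 102.09; nΣy² − (Σy)² = 1987663.86 − 1947978.49 = 39685.37
r = -195.33 / √(102.09 × 39685.37) = -195.33 / 2012.8287 ≈ -0.097

-0.097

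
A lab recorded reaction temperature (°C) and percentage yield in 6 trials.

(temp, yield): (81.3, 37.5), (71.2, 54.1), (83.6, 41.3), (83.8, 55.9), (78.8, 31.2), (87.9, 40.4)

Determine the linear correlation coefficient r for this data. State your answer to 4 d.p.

-0.2568

n = 6, Σx = 486.6, Σy = 260.4, Σx² = 39626.38, Σy² = 11769.16, Σxy = 21047.49
nΣxy − ΣxΣy = 126284.94 − 126710.64 = -425.7
nΣx² − (Σx)² = 237758.28 − 236779.56 = 978.72; nΣy² − (Σy)² = 70614.96 − 67808.16 = 2806.8
r = -425.7 / √(978.72 × 2806.8) = -425.7 / 1657.4291 ≈ -0.2568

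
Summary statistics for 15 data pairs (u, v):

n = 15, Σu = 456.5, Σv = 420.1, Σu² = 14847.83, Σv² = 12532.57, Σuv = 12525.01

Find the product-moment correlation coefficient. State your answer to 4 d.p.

-0.3038

r = (nΣuv − ΣuΣv) / √[(nΣu² − (Σu)²)(nΣv² − (Σv)²)]
Numerator: 15×12525.01 − 456.5×420.1 = -3900.5
Denominator: √[(222717.45 − 208392.25)(187988.55 − 176484.01)] = √[14325.2 × 11504.54] = 12837.6336
r = -3900.5 / 12837.6336 ≈ -0.3038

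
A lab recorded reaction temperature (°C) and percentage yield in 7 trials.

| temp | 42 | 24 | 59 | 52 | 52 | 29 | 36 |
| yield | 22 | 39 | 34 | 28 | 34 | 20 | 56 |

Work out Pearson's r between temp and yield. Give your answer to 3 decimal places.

-0.106

n = 7, Σx = 294, Σy = 233, Σx² = 13366, Σy² = 8637, Σxy = 9686
nΣxy − ΣxΣy = 67802 − 68502 = -700
nΣx² − (Σx)² = 93562 − 86436 = 7126; nΣy² − (Σy)² = 60459 − 54289 = 6170
r = -700 / √(7126 × 6170) = -700 / 6630.7933 ≈ -0.106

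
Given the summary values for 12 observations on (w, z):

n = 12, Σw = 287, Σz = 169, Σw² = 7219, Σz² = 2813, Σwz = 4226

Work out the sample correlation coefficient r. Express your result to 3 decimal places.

r = (nΣwz − ΣwΣz) / √[(nΣw² − (Σw)²)(nΣz² − (Σz)²)]
Numerator: 12×4226 − 287×169 = 2209
Denominator: √[(86628 − 82369)(33756 − 28561)] = √[4259 × 5195] = 4703.7756
r = 2209 / 4703.7756 ≈ 0.470

0.470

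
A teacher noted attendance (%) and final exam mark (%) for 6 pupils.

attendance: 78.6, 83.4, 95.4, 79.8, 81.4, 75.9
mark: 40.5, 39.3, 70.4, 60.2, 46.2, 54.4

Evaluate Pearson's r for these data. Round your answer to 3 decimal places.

n = 6, Σx = 494.5, Σy = 311, Σx² = 40989.49, Σy² = 16858.74, Σxy = 25870.68
nΣxy − ΣxΣy = 155224.08 − 153789.5 = 1434.58
nΣx² − (Σx)² = 245936.94 − 244530.25 = 1406.69; nΣy² − (Σy)² = 101152.44 − 96721 = 4431.44
r = 1434.58 / √(1406.69 × 4431.44) = 1434.58 / 2496.7303 ≈ 0.575

0.575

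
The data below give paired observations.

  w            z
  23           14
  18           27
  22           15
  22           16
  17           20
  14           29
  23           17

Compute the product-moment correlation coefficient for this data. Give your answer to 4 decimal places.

-0.8921

n = 7, Σw = 139, Σz = 138, Σw² = 2835, Σz² = 2936, Σwz = 2627
nΣwz − ΣwΣz = 18389 − 19182 = -793
nΣw² − (Σw)² = 19845 − 19321 = 524; nΣz² − (Σz)² = 20552 − 19044 = 1508
r = -793 / √(524 × 1508) = -793 / 888.9274 ≈ -0.8921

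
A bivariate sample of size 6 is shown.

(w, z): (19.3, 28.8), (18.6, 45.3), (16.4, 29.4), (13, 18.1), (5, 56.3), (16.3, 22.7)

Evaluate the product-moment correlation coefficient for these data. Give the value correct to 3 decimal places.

n = 6, Σw = 88.6, Σz = 200.6, Σw² = 1447.1, Σz² = 7758.48, Σwz = 2767.39
nΣwz − ΣwΣz = 16604.34 − 17773.16 = -1168.82
nΣw² − (Σw)² = 8682.6 − 7849.96 = 832.64; nΣz² − (Σz)² = 46550.88 − 40240.36 = 6310.52
r = -1168.82 / √(832.64 × 6310.52) = -1168.82 / 2292.2459 ≈ -0.510

-0.510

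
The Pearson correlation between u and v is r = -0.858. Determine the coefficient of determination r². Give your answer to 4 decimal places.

r² = (-0.858)² = 0.7362

0.7362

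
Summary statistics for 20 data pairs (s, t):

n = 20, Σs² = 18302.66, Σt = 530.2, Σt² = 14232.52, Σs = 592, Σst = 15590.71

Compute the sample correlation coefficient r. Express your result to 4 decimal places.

-0.2779

r = (nΣst − ΣsΣt) / √[(nΣs² − (Σs)²)(nΣt² − (Σt)²)]
Numerator: 20×15590.71 − 592×530.2 = -2064.2
Denominator: √[(366053.2 − 350464)(284650.4 − 281112.04)] = √[15589.2 × 3538.36] = 7426.9914
r = -2064.2 / 7426.9914 ≈ -0.2779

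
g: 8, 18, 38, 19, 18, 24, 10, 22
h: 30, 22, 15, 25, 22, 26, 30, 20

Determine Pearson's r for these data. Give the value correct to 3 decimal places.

n = 8, Σg = 157, Σh = 190, Σg² = 3677, Σh² = 4694, Σgh = 3441
nΣgh − ΣgΣh = 27528 − 29830 = -2302
nΣg² − (Σg)² = 29416 − 24649 = 4767; nΣh² − (Σh)² = 37552 − 36100 = 1452
r = -2302 / √(4767 × 1452) = -2302 / 2630.9093 ≈ -0.875

-0.875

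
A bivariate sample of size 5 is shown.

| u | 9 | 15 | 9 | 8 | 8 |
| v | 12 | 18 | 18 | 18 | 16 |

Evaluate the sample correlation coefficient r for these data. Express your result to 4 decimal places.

0.2730

n = 5, Σu = 49, Σv = 82, Σu² = 515, Σv² = 1372, Σuv = 812
nΣuv − ΣuΣv = 4060 − 4018 = 42
nΣu² − (Σu)² = 2575 − 2401 = 174; nΣv² − (Σv)² = 6860 − 6724 = 136
r = 42 / √(174 × 136) = 42 / 153.8311 ≈ 0.2730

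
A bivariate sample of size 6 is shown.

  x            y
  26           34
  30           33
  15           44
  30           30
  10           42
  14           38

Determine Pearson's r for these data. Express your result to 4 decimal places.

n = 6, Σx = 125, Σy = 221, Σx² = 2997, Σy² = 8289, Σxy = 4386
nΣxy − ΣxΣy = 26316 − 27625 = -1309
nΣx² − (Σx)² = 17982 − 15625 = 2357; nΣy² − (Σy)² = 49734 − 48841 = 893
r = -1309 / √(2357 × 893) = -1309 / 1450.7932 ≈ -0.9023

-0.9023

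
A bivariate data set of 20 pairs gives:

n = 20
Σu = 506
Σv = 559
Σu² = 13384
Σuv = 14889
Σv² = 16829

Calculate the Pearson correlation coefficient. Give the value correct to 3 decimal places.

0.891

r = (nΣuv − ΣuΣv) / √[(nΣu² − (Σu)²)(nΣv² − (Σv)²)]
Numerator: 20×14889 − 506×559 = 14926
Denominator: √[(267680 − 256036)(336580 − 312481)] = √[11644 × 24099] = 16751.3807
r = 14926 / 16751.3807 ≈ 0.891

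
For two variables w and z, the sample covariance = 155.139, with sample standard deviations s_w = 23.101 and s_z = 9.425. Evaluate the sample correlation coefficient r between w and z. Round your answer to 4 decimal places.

0.7125

r = Cov(w,z) / (s_w · s_z) = 155.139 / (23.101 × 9.425)
  = 155.139 / 217.7269 ≈ 0.7125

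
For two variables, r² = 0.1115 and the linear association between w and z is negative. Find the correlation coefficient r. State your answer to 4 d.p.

-0.3339

|r| = √0.1115 = 0.3339
The association is negative, so r = −0.3339.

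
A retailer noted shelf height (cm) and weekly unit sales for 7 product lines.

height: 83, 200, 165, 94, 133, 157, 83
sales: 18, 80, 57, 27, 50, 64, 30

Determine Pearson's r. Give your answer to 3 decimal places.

0.976

n = 7, Σx = 915, Σy = 326, Σx² = 132177, Σy² = 18198, Σxy = 48625
nΣxy − ΣxΣy = 340375 − 298290 = 42085
nΣx² − (Σx)² = 925239 − 837225 = 88014; nΣy² − (Σy)² = 127386 − 106276 = 21110
r = 42085 / √(88014 × 21110) = 42085 / 43104.2404 ≈ 0.976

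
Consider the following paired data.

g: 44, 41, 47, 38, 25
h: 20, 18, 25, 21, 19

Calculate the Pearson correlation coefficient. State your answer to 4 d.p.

n = 5, Σg = 195, Σh = 103, Σg² = 7895, Σh² = 2151, Σgh = 4066
nΣgh − ΣgΣh = 20330 − 20085 = 245
nΣg² − (Σg)² = 39475 − 38025 = 1450; nΣh² − (Σh)² = 10755 − 10609 = 146
r = 245 / √(1450 × 146) = 245 / 460.1087 ≈ 0.5325

0.5325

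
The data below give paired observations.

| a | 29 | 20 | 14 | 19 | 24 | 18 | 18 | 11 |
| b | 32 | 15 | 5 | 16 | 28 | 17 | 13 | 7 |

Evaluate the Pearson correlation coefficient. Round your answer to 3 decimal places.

n = 8, Σa = 153, Σb = 133, Σa² = 3143, Σb² = 2821, Σab = 2891
nΣab − ΣaΣb = 23128 − 20349 = 2779
nΣa² − (Σa)² = 25144 − 23409 = 1735; nΣb² − (Σb)² = 22568 − 17689 = 4879
r = 2779 / √(1735 × 4879) = 2779 / 2909.4785 ≈ 0.955

0.955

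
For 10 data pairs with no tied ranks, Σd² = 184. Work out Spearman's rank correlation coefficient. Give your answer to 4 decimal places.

ρ = 1 − 6Σd² / [n(n²−1)] = 1 − 6×184 / (10×99)
  = 1 − 1104/990 = 1 − 1.11515 ≈ -0.1152

-0.1152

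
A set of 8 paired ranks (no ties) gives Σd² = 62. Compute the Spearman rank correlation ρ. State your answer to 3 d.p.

ρ = 1 − 6Σd² / [n(n²−1)] = 1 − 6×62 / (8×63)
  = 1 − 372/504 = 1 − 0.7381 ≈ 0.262

0.262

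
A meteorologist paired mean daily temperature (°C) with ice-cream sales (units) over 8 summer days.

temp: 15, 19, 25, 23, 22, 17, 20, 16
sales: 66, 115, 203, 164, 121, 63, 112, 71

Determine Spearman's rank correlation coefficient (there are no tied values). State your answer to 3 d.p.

Rank temp: 1, 4, 8, 7, 6, 3, 5, 2
Rank sales: 2, 5, 8, 7, 6, 1, 4, 3
d = rank(temp) − rank(sales): -1, -1, 0, 0, 0, 2, 1, -1; Σd² = 8
ρ = 1 − 6Σd² / [n(n²−1)] = 1 − 6×8 / (8×63) = 1 − 48/504 ≈ 0.905

0.905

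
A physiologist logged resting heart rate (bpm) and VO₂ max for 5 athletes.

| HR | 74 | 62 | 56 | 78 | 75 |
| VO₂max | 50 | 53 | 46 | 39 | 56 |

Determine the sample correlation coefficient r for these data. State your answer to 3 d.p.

n = 5, Σx = 345, Σy = 244, Σx² = 24165, Σy² = 12082, Σxy = 16804
nΣxy − ΣxΣy = 84020 − 84180 = -160
nΣx² − (Σx)² = 120825 − 119025 = 1800; nΣy² − (Σy)² = 60410 − 59536 = 874
r = -160 / √(1800 × 874) = -160 / 1254.2727 ≈ -0.128

-0.128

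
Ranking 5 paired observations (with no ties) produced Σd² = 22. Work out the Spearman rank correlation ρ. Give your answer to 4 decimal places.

ρ = 1 − 6Σd² / [n(n²−1)] = 1 − 6×22 / (5×24)
  = 1 − 132/120 = 1 − 1.10000 ≈ -0.1000

-0.1000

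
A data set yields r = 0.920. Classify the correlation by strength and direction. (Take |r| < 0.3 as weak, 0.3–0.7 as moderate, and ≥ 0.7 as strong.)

r = 0.920 > 0 so the relationship is positive.
|r| = 0.920, which falls in the strong range.

strong positive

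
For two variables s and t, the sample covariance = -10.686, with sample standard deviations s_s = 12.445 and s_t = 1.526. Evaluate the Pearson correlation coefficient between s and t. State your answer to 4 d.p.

-0.5627

r = Cov(s,t) / (s_s · s_t) = -10.686 / (12.445 × 1.526)
  = -10.686 / 18.9911 ≈ -0.5627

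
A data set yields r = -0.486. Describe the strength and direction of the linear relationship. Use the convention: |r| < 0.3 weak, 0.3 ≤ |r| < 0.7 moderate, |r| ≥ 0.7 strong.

r = -0.486 < 0 so the relationship is negative.
|r| = 0.486, which falls in the moderate range.

moderate negative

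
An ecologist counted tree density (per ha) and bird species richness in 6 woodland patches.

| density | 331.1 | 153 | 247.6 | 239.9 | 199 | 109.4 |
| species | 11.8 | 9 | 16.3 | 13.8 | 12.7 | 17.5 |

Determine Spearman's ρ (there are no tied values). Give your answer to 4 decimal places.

-0.2000

Rank density: 6, 2, 5, 4, 3, 1
Rank species: 2, 1, 5, 4, 3, 6
d = rank(density) − rank(species): 4, 1, 0, 0, 0, -5; Σd² = 42
ρ = 1 − 6Σd² / [n(n²−1)] = 1 − 6×42 / (6×35) = 1 − 252/210 ≈ -0.2000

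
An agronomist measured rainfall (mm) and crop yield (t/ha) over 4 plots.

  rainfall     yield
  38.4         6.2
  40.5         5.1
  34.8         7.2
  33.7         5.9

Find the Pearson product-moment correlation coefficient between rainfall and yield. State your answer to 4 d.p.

n = 4, Σx = 147.4, Σy = 24.4, Σx² = 5461.54, Σy² = 151.1, Σxy = 894.02
nΣxy − ΣxΣy = 3576.08 − 3596.56 = -20.48
nΣx² − (Σx)² = 21846.16 − 21726.76 = 119.4; nΣy² − (Σy)² = 604.4 − 595.36 = 9.04
r = -20.48 / √(119.4 × 9.04) = -20.48 / 32.8539 ≈ -0.6234

-0.6234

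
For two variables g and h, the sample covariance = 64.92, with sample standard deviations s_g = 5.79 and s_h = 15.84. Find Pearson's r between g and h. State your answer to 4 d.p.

0.7079

r = Cov(g,h) / (s_g · s_h) = 64.92 / (5.79 × 15.84)
  = 64.92 / 91.7136 ≈ 0.7079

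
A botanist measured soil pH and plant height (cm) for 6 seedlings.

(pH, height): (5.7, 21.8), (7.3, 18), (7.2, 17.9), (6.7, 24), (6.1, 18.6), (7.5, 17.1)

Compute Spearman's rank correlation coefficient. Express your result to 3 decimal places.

-0.771

Rank pH: 1, 5, 4, 3, 2, 6
Rank height: 5, 3, 2, 6, 4, 1
d = rank(pH) − rank(height): -4, 2, 2, -3, -2, 5; Σd² = 62
ρ = 1 − 6Σd² / [n(n²−1)] = 1 − 6×62 / (6×35) = 1 − 372/210 ≈ -0.771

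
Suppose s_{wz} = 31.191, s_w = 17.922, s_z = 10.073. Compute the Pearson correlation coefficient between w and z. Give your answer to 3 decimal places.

0.173

r = Cov(w,z) / (s_w · s_z) = 31.191 / (17.922 × 10.073)
  = 31.191 / 180.5283 ≈ 0.173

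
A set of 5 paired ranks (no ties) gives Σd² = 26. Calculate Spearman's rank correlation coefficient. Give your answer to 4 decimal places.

ρ = 1 − 6Σd² / [n(n²−1)] = 1 − 6×26 / (5×24)
  = 1 − 156/120 = 1 − 1.30000 ≈ -0.3000

-0.3000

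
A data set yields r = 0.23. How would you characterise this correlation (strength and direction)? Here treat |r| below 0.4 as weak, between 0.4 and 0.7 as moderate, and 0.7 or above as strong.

weak positive

r = 0.23 > 0 so the relationship is positive.
|r| = 0.23, which falls in the weak range.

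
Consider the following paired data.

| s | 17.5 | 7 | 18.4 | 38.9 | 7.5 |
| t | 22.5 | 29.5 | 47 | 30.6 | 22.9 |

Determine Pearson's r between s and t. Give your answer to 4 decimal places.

n = 5, Σs = 89.3, Σt = 152.5, Σs² = 2263.27, Σt² = 5046.27, Σst = 2827.14
nΣst − ΣsΣt = 14135.7 − 13618.25 = 517.45
nΣs² − (Σs)² = 11316.35 − 7974.49 = 3341.86; nΣt² − (Σt)² = 25231.35 − 23256.25 = 1975.1
r = 517.45 / √(3341.86 × 1975.1) = 517.45 / 2569.1453 ≈ 0.2014

0.2014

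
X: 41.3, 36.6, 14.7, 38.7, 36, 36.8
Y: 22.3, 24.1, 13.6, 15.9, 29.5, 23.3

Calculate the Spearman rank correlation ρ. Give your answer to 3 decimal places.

-0.086

Rank X: 6, 3, 1, 5, 2, 4
Rank Y: 3, 5, 1, 2, 6, 4
d = rank(X) − rank(Y): 3, -2, 0, 3, -4, 0; Σd² = 38
ρ = 1 − 6Σd² / [n(n²−1)] = 1 − 6×38 / (6×35) = 1 − 228/210 ≈ -0.086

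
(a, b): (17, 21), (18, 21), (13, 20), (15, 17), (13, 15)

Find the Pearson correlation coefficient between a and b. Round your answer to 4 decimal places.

0.6619

n = 5, Σa = 76, Σb = 94, Σa² = 1176, Σb² = 1796, Σab = 1445
nΣab − ΣaΣb = 7225 − 7144 = 81
nΣa² − (Σa)² = 5880 − 5776 = 104; nΣb² − (Σb)² = 8980 − 8836 = 144
r = 81 / √(104 × 144) = 81 / 122.3765 ≈ 0.6619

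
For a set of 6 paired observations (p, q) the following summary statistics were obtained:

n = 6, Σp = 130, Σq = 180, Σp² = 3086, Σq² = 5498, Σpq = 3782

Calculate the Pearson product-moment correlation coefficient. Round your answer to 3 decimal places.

-0.726

r = (nΣpq − ΣpΣq) / √[(nΣp² − (Σp)²)(nΣq² − (Σq)²)]
Numerator: 6×3782 − 130×180 = -708
Denominator: √[(18516 − 16900)(32988 − 32400)] = √[1616 × 588] = 974.7861
r = -708 / 974.7861 ≈ -0.726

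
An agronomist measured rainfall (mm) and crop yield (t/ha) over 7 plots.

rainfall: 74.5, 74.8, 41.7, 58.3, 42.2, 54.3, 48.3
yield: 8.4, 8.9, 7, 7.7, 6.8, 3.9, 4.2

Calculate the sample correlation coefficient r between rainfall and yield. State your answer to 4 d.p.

0.5737

n = 7, Σx = 394.1, Σy = 46.9, Σx² = 23345.29, Σy² = 337.15, Σxy = 2733.92
nΣxy − ΣxΣy = 19137.44 − 18483.29 = 654.15
nΣx² − (Σx)² = 163417.03 − 155314.81 = 8102.22; nΣy² − (Σy)² = 2360.05 − 2199.61 = 160.44
r = 654.15 / √(8102.22 × 160.44) = 654.15 / 1140.1404 ≈ 0.5737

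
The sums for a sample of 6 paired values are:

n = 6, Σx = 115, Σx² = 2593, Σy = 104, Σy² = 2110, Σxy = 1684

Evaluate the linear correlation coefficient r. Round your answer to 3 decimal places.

r = (nΣxy − ΣxΣy) / √[(nΣx² − (Σx)²)(nΣy² − (Σy)²)]
Numerator: 6×1684 − 115×104 = -1856
Denominator: √[(15558 − 13225)(12660 − 10816)] = √[2333 × 1844] = 2074.1389
r = -1856 / 2074.1389 ≈ -0.895

-0.895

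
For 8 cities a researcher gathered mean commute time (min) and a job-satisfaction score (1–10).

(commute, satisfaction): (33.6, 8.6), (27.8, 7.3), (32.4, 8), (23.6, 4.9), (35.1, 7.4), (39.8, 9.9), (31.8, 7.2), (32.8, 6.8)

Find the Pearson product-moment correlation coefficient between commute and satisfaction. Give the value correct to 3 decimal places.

n = 8, Σx = 256.9, Σy = 60.1, Σx² = 8411.65, Σy² = 466.11, Σxy = 1972.5
nΣxy − ΣxΣy = 15780 − 15439.69 = 340.31
nΣx² − (Σx)² = 67293.2 − 65997.61 = 1295.59; nΣy² − (Σy)² = 3728.88 − 3612.01 = 116.87
r = 340.31 / √(1295.59 × 116.87) = 340.31 / 389.1216 ≈ 0.875

0.875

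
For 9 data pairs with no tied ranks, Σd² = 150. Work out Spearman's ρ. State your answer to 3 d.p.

-0.250

ρ = 1 − 6Σd² / [n(n²−1)] = 1 − 6×150 / (9×80)
  = 1 − 900/720 = 1 − 1.2500 ≈ -0.250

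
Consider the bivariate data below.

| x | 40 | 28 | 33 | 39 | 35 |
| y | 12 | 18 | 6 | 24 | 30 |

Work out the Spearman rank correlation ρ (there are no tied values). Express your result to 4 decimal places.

Rank x: 5, 1, 2, 4, 3
Rank y: 2, 3, 1, 4, 5
d = rank(x) − rank(y): 3, -2, 1, 0, -2; Σd² = 18
ρ = 1 − 6Σd² / [n(n²−1)] = 1 − 6×18 / (5×24) = 1 − 108/120 ≈ 0.1000

0.1000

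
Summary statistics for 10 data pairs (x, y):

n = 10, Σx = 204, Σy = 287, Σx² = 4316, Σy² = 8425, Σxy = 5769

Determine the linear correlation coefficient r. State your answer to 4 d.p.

r = (nΣxy − ΣxΣy) / √[(nΣx² − (Σx)²)(nΣy² − (Σy)²)]
Numerator: 10×5769 − 204×287 = -858
Denominator: √[(43160 − 41616)(84250 − 82369)] = √[1544 × 1881] = 1704.1901
r = -858 / 1704.1901 ≈ -0.5035

-0.5035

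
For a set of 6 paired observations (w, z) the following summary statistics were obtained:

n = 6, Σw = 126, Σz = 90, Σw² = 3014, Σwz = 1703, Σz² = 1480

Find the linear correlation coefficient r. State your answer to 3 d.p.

r = (nΣwz − ΣwΣz) / √[(nΣw² − (Σw)²)(nΣz² − (Σz)²)]
Numerator: 6×1703 − 126×90 = -1122
Denominator: √[(18084 − 15876)(8880 − 8100)] = √[2208 × 780] = 1312.3414
r = -1122 / 1312.3414 ≈ -0.855

-0.855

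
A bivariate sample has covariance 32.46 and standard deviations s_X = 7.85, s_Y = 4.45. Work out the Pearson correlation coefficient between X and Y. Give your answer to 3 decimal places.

r = Cov(X,Y) / (s_X · s_Y) = 32.46 / (7.85 × 4.45)
  = 32.46 / 34.9325 ≈ 0.929

0.929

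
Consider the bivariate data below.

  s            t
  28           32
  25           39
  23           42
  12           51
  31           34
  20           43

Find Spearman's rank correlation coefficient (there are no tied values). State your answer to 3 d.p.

Rank s: 5, 4, 3, 1, 6, 2
Rank t: 1, 3, 4, 6, 2, 5
d = rank(s) − rank(t): 4, 1, -1, -5, 4, -3; Σd² = 68
ρ = 1 − 6Σd² / [n(n²−1)] = 1 − 6×68 / (6×35) = 1 − 408/210 ≈ -0.943

-0.943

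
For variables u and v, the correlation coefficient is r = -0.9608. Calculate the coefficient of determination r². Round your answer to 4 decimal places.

r² = (-0.9608)² = 0.9231

0.9231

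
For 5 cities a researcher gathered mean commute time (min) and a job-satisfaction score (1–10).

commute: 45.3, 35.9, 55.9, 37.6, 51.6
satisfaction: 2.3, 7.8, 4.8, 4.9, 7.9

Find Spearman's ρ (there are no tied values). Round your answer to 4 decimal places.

Rank commute: 3, 1, 5, 2, 4
Rank satisfaction: 1, 4, 2, 3, 5
d = rank(commute) − rank(satisfaction): 2, -3, 3, -1, -1; Σd² = 24
ρ = 1 − 6Σd² / [n(n²−1)] = 1 − 6×24 / (5×24) = 1 − 144/120 ≈ -0.2000

-0.2000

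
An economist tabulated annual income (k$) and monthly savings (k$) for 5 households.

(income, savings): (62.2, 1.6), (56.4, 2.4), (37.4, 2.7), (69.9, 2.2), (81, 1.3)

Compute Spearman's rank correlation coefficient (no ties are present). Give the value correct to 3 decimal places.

-0.900

Rank income: 3, 2, 1, 4, 5
Rank savings: 2, 4, 5, 3, 1
d = rank(income) − rank(savings): 1, -2, -4, 1, 4; Σd² = 38
ρ = 1 − 6Σd² / [n(n²−1)] = 1 − 6×38 / (5×24) = 1 − 228/120 ≈ -0.900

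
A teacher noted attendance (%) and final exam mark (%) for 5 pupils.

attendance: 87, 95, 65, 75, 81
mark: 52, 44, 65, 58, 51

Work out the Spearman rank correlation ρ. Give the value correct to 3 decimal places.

-0.900

Rank attendance: 4, 5, 1, 2, 3
Rank mark: 3, 1, 5, 4, 2
d = rank(attendance) − rank(mark): 1, 4, -4, -2, 1; Σd² = 38
ρ = 1 − 6Σd² / [n(n²−1)] = 1 − 6×38 / (5×24) = 1 − 228/120 ≈ -0.900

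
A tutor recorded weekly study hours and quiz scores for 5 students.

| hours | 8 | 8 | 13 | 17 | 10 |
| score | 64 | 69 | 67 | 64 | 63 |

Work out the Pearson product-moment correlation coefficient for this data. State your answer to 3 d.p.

n = 5, Σx = 56, Σy = 327, Σx² = 686, Σy² = 21411, Σxy = 3653
nΣxy − ΣxΣy = 18265 − 18312 = -47
nΣx² − (Σx)² = 3430 − 3136 = 294; nΣy² − (Σy)² = 107055 − 106929 = 126
r = -47 / √(294 × 126) = -47 / 192.4682 ≈ -0.244

-0.244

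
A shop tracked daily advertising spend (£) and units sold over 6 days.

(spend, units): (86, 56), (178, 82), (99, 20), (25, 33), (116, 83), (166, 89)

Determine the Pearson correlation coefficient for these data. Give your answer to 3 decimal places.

n = 6, Σx = 670, Σy = 363, Σx² = 90518, Σy² = 26159, Σxy = 46619
nΣxy − ΣxΣy = 279714 − 243210 = 36504
nΣx² − (Σx)² = 543108 − 448900 = 94208; nΣy² − (Σy)² = 156954 − 131769 = 25185
r = 36504 / √(94208 × 25185) = 36504 / 48709.6344 ≈ 0.749

0.749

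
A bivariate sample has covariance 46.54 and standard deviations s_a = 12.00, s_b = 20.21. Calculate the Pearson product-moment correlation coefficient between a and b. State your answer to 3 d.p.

r = Cov(a,b) / (s_a · s_b) = 46.54 / (12.00 × 20.21)
  = 46.54 / 242.5200 ≈ 0.192

0.192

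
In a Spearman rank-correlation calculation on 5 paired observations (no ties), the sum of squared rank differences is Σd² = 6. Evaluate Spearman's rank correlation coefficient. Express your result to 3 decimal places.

ρ = 1 − 6Σd² / [n(n²−1)] = 1 − 6×6 / (5×24)
  = 1 − 36/120 = 1 − 0.3000 ≈ 0.700

0.700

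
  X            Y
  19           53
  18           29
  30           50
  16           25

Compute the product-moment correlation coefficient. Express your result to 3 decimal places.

n = 4, ΣX = 83, ΣY = 157, ΣX² = 1841, ΣY² = 6775, ΣXY = 3429
nΣXY − ΣXΣY = 13716 − 13031 = 685
nΣX² − (ΣX)² = 7364 − 6889 = 475; nΣY² − (ΣY)² = 27100 − 24649 = 2451
r = 685 / √(475 × 2451) = 685 / 1078.9926 ≈ 0.635

0.635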